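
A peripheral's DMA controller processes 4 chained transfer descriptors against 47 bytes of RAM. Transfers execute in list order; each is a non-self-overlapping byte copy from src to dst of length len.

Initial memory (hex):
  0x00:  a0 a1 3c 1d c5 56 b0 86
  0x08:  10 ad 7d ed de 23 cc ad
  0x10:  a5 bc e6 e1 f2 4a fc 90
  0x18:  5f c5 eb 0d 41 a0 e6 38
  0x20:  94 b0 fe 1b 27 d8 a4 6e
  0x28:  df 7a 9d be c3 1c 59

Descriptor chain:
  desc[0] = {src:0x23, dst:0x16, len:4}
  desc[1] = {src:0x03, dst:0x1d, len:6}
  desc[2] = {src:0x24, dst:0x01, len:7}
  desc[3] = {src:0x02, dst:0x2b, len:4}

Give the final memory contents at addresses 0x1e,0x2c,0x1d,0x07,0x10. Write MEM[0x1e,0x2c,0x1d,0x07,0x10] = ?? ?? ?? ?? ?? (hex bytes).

MEM[0x1e,0x2c,0x1d,0x07,0x10] = c5 a4 1d 9d a5

[0] 0x23->0x16 len=4 : 1b 27 d8 a4
[1] 0x03->0x1d len=6 : 1d c5 56 b0 86 10
[2] 0x24->0x01 len=7 : 27 d8 a4 6e df 7a 9d
[3] 0x02->0x2b len=4 : d8 a4 6e df
query mem[0x1e]=0xc5, mem[0x2c]=0xa4, mem[0x1d]=0x1d, mem[0x07]=0x9d, mem[0x10]=0xa5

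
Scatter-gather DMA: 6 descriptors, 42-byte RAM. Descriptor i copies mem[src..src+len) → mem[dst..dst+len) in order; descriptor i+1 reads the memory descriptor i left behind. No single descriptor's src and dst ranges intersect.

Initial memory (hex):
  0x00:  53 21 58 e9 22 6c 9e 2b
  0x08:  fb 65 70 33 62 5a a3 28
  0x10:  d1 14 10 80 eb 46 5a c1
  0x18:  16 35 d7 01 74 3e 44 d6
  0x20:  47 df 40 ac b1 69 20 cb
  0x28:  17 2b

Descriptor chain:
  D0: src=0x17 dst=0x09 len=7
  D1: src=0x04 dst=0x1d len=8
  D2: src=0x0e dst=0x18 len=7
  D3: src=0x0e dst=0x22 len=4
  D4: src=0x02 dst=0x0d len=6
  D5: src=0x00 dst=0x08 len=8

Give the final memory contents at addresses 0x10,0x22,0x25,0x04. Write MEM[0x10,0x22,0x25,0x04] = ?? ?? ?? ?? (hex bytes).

#0 dst[0x09+7] := {0xc1,0x16,0x35,0xd7,0x01,0x74,0x3e}
#1 dst[0x1d+8] := {0x22,0x6c,0x9e,0x2b,0xfb,0xc1,0x16,0x35}
#2 dst[0x18+7] := {0x74,0x3e,0xd1,0x14,0x10,0x80,0xeb}
#3 dst[0x22+4] := {0x74,0x3e,0xd1,0x14}
#4 dst[0x0d+6] := {0x58,0xe9,0x22,0x6c,0x9e,0x2b}
#5 dst[0x08+8] := {0x53,0x21,0x58,0xe9,0x22,0x6c,0x9e,0x2b}
query mem[0x10]=0x6c, mem[0x22]=0x74, mem[0x25]=0x14, mem[0x04]=0x22

MEM[0x10,0x22,0x25,0x04] = 6c 74 14 22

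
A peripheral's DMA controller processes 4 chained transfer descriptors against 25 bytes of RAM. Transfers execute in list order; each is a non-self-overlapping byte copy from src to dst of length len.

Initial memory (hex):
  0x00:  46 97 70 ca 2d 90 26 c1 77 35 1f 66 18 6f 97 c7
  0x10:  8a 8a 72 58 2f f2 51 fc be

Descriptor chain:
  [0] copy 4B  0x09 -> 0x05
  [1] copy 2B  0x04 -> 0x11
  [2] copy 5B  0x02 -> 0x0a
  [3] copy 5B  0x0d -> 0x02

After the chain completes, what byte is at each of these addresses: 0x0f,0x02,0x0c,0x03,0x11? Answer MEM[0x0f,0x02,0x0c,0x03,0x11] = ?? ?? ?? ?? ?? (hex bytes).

D0: mem[0x05..0x08] <- [35 1f 66 18]
D1: mem[0x11..0x12] <- [2d 35]
D2: mem[0x0a..0x0e] <- [70 ca 2d 35 1f]
D3: mem[0x02..0x06] <- [35 1f c7 8a 2d]
query mem[0x0f]=0xc7, mem[0x02]=0x35, mem[0x0c]=0x2d, mem[0x03]=0x1f, mem[0x11]=0x2d

MEM[0x0f,0x02,0x0c,0x03,0x11] = c7 35 2d 1f 2d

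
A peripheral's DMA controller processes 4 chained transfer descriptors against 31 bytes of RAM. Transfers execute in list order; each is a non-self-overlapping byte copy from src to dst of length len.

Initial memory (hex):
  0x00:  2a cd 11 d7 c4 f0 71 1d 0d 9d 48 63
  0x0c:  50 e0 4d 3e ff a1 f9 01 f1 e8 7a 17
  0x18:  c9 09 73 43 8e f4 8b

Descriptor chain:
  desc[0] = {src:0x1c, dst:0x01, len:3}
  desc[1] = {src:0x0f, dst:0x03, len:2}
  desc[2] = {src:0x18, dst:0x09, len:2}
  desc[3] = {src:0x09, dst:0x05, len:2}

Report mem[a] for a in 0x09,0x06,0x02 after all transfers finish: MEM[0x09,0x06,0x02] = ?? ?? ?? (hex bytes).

#0 dst[0x01+3] := {0x8e,0xf4,0x8b}
#1 dst[0x03+2] := {0x3e,0xff}
#2 dst[0x09+2] := {0xc9,0x09}
#3 dst[0x05+2] := {0xc9,0x09}
query mem[0x09]=0xc9, mem[0x06]=0x09, mem[0x02]=0xf4

MEM[0x09,0x06,0x02] = c9 09 f4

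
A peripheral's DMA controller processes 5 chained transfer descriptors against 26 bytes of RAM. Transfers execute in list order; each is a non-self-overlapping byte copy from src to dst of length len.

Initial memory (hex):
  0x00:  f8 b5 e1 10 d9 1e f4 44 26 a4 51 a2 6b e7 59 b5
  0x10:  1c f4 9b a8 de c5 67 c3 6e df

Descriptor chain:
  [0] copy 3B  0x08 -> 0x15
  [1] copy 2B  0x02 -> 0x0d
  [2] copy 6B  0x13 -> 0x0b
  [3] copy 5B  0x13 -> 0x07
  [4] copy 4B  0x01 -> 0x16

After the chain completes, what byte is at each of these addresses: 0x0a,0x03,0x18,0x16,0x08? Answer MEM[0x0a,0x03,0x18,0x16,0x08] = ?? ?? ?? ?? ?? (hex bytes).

[0] 0x08->0x15 len=3 : 26 a4 51
[1] 0x02->0x0d len=2 : e1 10
[2] 0x13->0x0b len=6 : a8 de 26 a4 51 6e
[3] 0x13->0x07 len=5 : a8 de 26 a4 51
[4] 0x01->0x16 len=4 : b5 e1 10 d9
query mem[0x0a]=0xa4, mem[0x03]=0x10, mem[0x18]=0x10, mem[0x16]=0xb5, mem[0x08]=0xde

MEM[0x0a,0x03,0x18,0x16,0x08] = a4 10 10 b5 de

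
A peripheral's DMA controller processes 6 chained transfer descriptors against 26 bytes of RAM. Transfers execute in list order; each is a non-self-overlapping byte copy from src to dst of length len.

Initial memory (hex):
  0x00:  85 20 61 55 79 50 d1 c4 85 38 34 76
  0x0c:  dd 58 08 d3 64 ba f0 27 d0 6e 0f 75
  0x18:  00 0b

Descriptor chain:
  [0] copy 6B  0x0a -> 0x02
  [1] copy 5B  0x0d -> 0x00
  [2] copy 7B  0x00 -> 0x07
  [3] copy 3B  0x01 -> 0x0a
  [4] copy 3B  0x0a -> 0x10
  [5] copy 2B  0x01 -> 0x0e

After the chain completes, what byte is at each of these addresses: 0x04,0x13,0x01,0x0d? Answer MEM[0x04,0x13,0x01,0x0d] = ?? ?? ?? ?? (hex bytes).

MEM[0x04,0x13,0x01,0x0d] = ba 27 08 08

#0 dst[0x02+6] := {0x34,0x76,0xdd,0x58,0x08,0xd3}
#1 dst[0x00+5] := {0x58,0x08,0xd3,0x64,0xba}
#2 dst[0x07+7] := {0x58,0x08,0xd3,0x64,0xba,0x58,0x08}
#3 dst[0x0a+3] := {0x08,0xd3,0x64}
#4 dst[0x10+3] := {0x08,0xd3,0x64}
#5 dst[0x0e+2] := {0x08,0xd3}
query mem[0x04]=0xba, mem[0x13]=0x27, mem[0x01]=0x08, mem[0x0d]=0x08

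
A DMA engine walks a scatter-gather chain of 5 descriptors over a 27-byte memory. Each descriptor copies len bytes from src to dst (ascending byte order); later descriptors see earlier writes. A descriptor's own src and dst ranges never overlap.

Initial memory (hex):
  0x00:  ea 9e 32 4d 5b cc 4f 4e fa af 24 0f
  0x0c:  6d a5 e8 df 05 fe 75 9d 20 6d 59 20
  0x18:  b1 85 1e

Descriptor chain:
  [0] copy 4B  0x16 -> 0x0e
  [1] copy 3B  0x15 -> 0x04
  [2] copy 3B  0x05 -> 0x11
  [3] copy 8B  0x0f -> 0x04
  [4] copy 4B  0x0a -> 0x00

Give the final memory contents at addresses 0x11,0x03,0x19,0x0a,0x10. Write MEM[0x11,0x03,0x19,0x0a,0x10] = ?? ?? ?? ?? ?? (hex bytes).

D0: mem[0x0e..0x11] <- [59 20 b1 85]
D1: mem[0x04..0x06] <- [6d 59 20]
D2: mem[0x11..0x13] <- [59 20 4e]
D3: mem[0x04..0x0b] <- [20 b1 59 20 4e 20 6d 59]
D4: mem[0x00..0x03] <- [6d 59 6d a5]
query mem[0x11]=0x59, mem[0x03]=0xa5, mem[0x19]=0x85, mem[0x0a]=0x6d, mem[0x10]=0xb1

MEM[0x11,0x03,0x19,0x0a,0x10] = 59 a5 85 6d b1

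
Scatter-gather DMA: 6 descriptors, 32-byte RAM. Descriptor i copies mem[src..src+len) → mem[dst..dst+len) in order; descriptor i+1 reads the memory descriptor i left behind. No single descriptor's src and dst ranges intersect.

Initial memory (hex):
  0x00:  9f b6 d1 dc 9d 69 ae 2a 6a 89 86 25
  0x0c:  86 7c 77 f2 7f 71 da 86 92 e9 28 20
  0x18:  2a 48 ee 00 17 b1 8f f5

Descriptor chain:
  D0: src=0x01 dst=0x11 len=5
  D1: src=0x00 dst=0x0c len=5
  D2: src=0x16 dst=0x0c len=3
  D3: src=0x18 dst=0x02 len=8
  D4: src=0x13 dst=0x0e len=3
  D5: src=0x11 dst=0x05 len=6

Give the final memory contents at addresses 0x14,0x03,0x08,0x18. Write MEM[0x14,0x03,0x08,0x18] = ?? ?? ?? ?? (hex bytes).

#0 dst[0x11+5] := {0xb6,0xd1,0xdc,0x9d,0x69}
#1 dst[0x0c+5] := {0x9f,0xb6,0xd1,0xdc,0x9d}
#2 dst[0x0c+3] := {0x28,0x20,0x2a}
#3 dst[0x02+8] := {0x2a,0x48,0xee,0x00,0x17,0xb1,0x8f,0xf5}
#4 dst[0x0e+3] := {0xdc,0x9d,0x69}
#5 dst[0x05+6] := {0xb6,0xd1,0xdc,0x9d,0x69,0x28}
query mem[0x14]=0x9d, mem[0x03]=0x48, mem[0x08]=0x9d, mem[0x18]=0x2a

MEM[0x14,0x03,0x08,0x18] = 9d 48 9d 2a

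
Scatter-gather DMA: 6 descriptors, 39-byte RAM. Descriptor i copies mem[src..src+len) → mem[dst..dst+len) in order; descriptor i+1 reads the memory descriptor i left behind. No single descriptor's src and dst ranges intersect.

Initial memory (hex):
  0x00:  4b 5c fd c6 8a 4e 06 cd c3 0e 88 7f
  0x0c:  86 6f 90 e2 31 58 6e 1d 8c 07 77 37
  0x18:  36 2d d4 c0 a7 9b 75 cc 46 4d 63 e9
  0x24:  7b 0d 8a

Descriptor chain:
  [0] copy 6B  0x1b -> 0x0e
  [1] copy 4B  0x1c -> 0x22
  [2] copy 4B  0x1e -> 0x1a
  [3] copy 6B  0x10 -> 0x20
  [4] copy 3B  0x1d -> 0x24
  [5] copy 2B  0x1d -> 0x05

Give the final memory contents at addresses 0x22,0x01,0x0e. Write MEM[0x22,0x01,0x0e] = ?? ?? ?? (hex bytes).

MEM[0x22,0x01,0x0e] = cc 5c c0

  after D0: wrote 6B at 0x0e = c0a79b75cc46
  after D1: wrote 4B at 0x22 = a79b75cc
  after D2: wrote 4B at 0x1a = 75cc464d
  after D3: wrote 6B at 0x20 = 9b75cc468c07
  after D4: wrote 3B at 0x24 = 4d75cc
  after D5: wrote 2B at 0x05 = 4d75
query mem[0x22]=0xcc, mem[0x01]=0x5c, mem[0x0e]=0xc0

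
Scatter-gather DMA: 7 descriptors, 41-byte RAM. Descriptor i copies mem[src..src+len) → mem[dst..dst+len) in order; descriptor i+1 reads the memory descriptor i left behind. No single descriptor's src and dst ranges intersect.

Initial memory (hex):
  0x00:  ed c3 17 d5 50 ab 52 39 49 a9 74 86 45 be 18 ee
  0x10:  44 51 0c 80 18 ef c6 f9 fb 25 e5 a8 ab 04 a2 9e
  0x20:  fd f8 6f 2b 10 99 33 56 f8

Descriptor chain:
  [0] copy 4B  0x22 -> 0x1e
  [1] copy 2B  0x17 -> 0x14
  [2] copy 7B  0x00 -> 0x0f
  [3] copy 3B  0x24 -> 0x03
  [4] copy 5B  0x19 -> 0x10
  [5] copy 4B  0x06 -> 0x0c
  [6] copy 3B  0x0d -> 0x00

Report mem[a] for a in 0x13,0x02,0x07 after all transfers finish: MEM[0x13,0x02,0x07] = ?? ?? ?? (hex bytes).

MEM[0x13,0x02,0x07] = ab a9 39

[0] 0x22->0x1e len=4 : 6f 2b 10 99
[1] 0x17->0x14 len=2 : f9 fb
[2] 0x00->0x0f len=7 : ed c3 17 d5 50 ab 52
[3] 0x24->0x03 len=3 : 10 99 33
[4] 0x19->0x10 len=5 : 25 e5 a8 ab 04
[5] 0x06->0x0c len=4 : 52 39 49 a9
[6] 0x0d->0x00 len=3 : 39 49 a9
query mem[0x13]=0xab, mem[0x02]=0xa9, mem[0x07]=0x39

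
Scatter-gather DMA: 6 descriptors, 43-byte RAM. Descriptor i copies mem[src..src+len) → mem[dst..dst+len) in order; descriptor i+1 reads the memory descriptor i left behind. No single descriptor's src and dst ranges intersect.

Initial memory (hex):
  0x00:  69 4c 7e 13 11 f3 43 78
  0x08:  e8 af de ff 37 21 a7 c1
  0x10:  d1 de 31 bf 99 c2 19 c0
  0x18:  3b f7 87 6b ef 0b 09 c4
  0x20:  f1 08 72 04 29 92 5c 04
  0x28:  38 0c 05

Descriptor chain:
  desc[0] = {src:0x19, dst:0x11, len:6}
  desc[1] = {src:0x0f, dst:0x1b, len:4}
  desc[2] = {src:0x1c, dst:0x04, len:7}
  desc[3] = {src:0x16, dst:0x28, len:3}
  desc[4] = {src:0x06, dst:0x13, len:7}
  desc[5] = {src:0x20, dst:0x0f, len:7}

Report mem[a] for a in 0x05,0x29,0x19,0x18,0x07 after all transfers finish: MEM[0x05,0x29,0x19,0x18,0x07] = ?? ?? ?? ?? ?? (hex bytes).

MEM[0x05,0x29,0x19,0x18,0x07] = f7 c0 37 ff c4

#0 dst[0x11+6] := {0xf7,0x87,0x6b,0xef,0x0b,0x09}
#1 dst[0x1b+4] := {0xc1,0xd1,0xf7,0x87}
#2 dst[0x04+7] := {0xd1,0xf7,0x87,0xc4,0xf1,0x08,0x72}
#3 dst[0x28+3] := {0x09,0xc0,0x3b}
#4 dst[0x13+7] := {0x87,0xc4,0xf1,0x08,0x72,0xff,0x37}
#5 dst[0x0f+7] := {0xf1,0x08,0x72,0x04,0x29,0x92,0x5c}
query mem[0x05]=0xf7, mem[0x29]=0xc0, mem[0x19]=0x37, mem[0x18]=0xff, mem[0x07]=0xc4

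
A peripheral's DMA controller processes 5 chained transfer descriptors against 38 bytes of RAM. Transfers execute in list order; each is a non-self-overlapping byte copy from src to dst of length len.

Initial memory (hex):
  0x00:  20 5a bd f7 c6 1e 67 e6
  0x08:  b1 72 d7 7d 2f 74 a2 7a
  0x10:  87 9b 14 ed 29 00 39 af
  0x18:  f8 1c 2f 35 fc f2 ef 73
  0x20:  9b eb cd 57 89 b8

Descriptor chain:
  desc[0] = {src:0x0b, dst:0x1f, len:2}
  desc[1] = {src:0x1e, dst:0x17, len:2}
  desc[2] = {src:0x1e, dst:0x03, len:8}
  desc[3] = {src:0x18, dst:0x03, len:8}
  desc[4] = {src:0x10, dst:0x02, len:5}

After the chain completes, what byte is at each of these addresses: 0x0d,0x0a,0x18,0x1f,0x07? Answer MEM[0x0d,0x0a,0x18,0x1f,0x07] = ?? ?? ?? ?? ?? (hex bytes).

MEM[0x0d,0x0a,0x18,0x1f,0x07] = 74 7d 7d 7d fc

[0] 0x0b->0x1f len=2 : 7d 2f
[1] 0x1e->0x17 len=2 : ef 7d
[2] 0x1e->0x03 len=8 : ef 7d 2f eb cd 57 89 b8
[3] 0x18->0x03 len=8 : 7d 1c 2f 35 fc f2 ef 7d
[4] 0x10->0x02 len=5 : 87 9b 14 ed 29
query mem[0x0d]=0x74, mem[0x0a]=0x7d, mem[0x18]=0x7d, mem[0x1f]=0x7d, mem[0x07]=0xfc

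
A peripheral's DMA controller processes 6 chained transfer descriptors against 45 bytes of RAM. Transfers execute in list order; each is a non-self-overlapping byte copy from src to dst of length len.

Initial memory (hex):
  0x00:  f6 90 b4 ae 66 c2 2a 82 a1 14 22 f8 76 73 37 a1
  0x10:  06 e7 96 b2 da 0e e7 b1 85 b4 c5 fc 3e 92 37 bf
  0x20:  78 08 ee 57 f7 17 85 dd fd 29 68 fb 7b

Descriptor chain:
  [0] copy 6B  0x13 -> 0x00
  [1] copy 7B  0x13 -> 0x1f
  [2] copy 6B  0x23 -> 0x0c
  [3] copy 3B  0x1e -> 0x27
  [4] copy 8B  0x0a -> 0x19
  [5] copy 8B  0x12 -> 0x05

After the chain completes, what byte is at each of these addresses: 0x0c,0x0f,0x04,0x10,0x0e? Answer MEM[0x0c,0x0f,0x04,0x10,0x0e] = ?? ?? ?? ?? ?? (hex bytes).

MEM[0x0c,0x0f,0x04,0x10,0x0e] = 22 85 b1 dd b4

#0 dst[0x00+6] := {0xb2,0xda,0x0e,0xe7,0xb1,0x85}
#1 dst[0x1f+7] := {0xb2,0xda,0x0e,0xe7,0xb1,0x85,0xb4}
#2 dst[0x0c+6] := {0xb1,0x85,0xb4,0x85,0xdd,0xfd}
#3 dst[0x27+3] := {0x37,0xb2,0xda}
#4 dst[0x19+8] := {0x22,0xf8,0xb1,0x85,0xb4,0x85,0xdd,0xfd}
#5 dst[0x05+8] := {0x96,0xb2,0xda,0x0e,0xe7,0xb1,0x85,0x22}
query mem[0x0c]=0x22, mem[0x0f]=0x85, mem[0x04]=0xb1, mem[0x10]=0xdd, mem[0x0e]=0xb4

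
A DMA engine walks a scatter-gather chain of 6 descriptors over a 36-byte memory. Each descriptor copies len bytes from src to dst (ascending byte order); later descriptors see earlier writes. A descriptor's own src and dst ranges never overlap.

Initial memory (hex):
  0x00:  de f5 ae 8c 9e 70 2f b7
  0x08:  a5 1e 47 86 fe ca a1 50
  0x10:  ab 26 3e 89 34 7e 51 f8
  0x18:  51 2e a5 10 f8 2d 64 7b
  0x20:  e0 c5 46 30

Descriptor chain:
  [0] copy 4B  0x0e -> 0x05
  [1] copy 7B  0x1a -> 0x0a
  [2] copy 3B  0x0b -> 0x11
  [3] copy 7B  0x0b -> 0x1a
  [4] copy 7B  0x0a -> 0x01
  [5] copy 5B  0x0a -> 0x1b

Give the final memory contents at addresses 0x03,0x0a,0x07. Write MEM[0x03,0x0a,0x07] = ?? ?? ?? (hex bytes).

[0] 0x0e->0x05 len=4 : a1 50 ab 26
[1] 0x1a->0x0a len=7 : a5 10 f8 2d 64 7b e0
[2] 0x0b->0x11 len=3 : 10 f8 2d
[3] 0x0b->0x1a len=7 : 10 f8 2d 64 7b e0 10
[4] 0x0a->0x01 len=7 : a5 10 f8 2d 64 7b e0
[5] 0x0a->0x1b len=5 : a5 10 f8 2d 64
query mem[0x03]=0xf8, mem[0x0a]=0xa5, mem[0x07]=0xe0

MEM[0x03,0x0a,0x07] = f8 a5 e0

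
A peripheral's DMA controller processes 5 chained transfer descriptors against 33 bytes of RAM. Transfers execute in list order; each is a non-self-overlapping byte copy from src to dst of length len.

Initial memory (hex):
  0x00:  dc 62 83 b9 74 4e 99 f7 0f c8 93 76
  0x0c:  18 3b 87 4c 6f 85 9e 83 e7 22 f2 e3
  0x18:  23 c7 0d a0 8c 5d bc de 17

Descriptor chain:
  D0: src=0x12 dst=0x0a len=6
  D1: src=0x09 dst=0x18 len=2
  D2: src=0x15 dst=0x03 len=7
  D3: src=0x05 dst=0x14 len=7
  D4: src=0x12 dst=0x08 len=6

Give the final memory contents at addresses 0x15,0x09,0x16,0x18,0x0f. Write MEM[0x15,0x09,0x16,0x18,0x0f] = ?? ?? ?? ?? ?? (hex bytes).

MEM[0x15,0x09,0x16,0x18,0x0f] = c8 83 9e a0 e3

  after D0: wrote 6B at 0x0a = 9e83e722f2e3
  after D1: wrote 2B at 0x18 = c89e
  after D2: wrote 7B at 0x03 = 22f2e3c89e0da0
  after D3: wrote 7B at 0x14 = e3c89e0da09e83
  after D4: wrote 6B at 0x08 = 9e83e3c89e0d
query mem[0x15]=0xc8, mem[0x09]=0x83, mem[0x16]=0x9e, mem[0x18]=0xa0, mem[0x0f]=0xe3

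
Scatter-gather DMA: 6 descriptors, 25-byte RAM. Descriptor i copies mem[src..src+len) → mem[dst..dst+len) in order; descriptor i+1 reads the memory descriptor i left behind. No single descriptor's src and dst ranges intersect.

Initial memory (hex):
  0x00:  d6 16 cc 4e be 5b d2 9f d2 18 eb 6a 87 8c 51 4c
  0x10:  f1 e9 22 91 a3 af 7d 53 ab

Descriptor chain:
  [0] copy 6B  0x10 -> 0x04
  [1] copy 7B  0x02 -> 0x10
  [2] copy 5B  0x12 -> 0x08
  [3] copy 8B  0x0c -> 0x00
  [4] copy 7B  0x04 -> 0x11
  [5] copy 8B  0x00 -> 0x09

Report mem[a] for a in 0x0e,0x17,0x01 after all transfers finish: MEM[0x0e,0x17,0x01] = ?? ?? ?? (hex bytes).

MEM[0x0e,0x17,0x01] = 4e 22 8c

D0: mem[0x04..0x09] <- [f1 e9 22 91 a3 af]
D1: mem[0x10..0x16] <- [cc 4e f1 e9 22 91 a3]
D2: mem[0x08..0x0c] <- [f1 e9 22 91 a3]
D3: mem[0x00..0x07] <- [a3 8c 51 4c cc 4e f1 e9]
D4: mem[0x11..0x17] <- [cc 4e f1 e9 f1 e9 22]
D5: mem[0x09..0x10] <- [a3 8c 51 4c cc 4e f1 e9]
query mem[0x0e]=0x4e, mem[0x17]=0x22, mem[0x01]=0x8c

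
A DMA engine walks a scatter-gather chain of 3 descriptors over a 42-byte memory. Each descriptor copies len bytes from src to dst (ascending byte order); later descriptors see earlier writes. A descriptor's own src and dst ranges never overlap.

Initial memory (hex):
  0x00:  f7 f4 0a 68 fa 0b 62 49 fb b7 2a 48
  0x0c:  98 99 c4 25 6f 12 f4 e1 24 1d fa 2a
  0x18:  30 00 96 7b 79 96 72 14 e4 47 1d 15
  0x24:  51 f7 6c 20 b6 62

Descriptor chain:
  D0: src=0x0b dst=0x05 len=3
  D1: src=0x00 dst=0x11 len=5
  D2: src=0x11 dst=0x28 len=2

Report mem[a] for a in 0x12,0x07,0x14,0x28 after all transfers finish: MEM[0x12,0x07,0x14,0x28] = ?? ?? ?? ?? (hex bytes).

  after D0: wrote 3B at 0x05 = 489899
  after D1: wrote 5B at 0x11 = f7f40a68fa
  after D2: wrote 2B at 0x28 = f7f4
query mem[0x12]=0xf4, mem[0x07]=0x99, mem[0x14]=0x68, mem[0x28]=0xf7

MEM[0x12,0x07,0x14,0x28] = f4 99 68 f7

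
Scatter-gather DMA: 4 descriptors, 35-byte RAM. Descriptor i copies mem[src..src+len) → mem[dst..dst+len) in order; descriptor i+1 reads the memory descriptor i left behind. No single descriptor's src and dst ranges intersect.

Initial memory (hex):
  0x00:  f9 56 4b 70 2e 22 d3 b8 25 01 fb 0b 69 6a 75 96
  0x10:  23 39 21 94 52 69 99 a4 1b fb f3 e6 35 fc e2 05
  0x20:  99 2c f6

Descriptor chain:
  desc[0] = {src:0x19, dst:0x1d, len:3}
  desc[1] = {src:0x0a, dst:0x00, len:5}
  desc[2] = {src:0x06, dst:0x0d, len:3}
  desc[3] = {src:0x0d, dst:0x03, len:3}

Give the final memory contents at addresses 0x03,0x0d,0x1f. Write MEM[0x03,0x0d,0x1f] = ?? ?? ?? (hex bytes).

  after D0: wrote 3B at 0x1d = fbf3e6
  after D1: wrote 5B at 0x00 = fb0b696a75
  after D2: wrote 3B at 0x0d = d3b825
  after D3: wrote 3B at 0x03 = d3b825
query mem[0x03]=0xd3, mem[0x0d]=0xd3, mem[0x1f]=0xe6

MEM[0x03,0x0d,0x1f] = d3 d3 e6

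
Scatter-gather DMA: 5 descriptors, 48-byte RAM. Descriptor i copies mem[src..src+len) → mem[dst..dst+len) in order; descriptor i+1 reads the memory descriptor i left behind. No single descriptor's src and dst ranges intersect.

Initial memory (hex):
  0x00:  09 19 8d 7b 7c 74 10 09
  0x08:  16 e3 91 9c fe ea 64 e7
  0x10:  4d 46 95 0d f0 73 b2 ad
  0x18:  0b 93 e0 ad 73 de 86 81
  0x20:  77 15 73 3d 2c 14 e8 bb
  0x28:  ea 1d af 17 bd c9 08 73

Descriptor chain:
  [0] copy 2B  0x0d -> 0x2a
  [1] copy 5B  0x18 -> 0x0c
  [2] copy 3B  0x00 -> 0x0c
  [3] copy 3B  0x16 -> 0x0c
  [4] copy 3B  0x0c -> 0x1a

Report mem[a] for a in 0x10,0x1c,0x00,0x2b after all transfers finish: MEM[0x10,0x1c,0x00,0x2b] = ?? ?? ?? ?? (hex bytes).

  after D0: wrote 2B at 0x2a = ea64
  after D1: wrote 5B at 0x0c = 0b93e0ad73
  after D2: wrote 3B at 0x0c = 09198d
  after D3: wrote 3B at 0x0c = b2ad0b
  after D4: wrote 3B at 0x1a = b2ad0b
query mem[0x10]=0x73, mem[0x1c]=0x0b, mem[0x00]=0x09, mem[0x2b]=0x64

MEM[0x10,0x1c,0x00,0x2b] = 73 0b 09 64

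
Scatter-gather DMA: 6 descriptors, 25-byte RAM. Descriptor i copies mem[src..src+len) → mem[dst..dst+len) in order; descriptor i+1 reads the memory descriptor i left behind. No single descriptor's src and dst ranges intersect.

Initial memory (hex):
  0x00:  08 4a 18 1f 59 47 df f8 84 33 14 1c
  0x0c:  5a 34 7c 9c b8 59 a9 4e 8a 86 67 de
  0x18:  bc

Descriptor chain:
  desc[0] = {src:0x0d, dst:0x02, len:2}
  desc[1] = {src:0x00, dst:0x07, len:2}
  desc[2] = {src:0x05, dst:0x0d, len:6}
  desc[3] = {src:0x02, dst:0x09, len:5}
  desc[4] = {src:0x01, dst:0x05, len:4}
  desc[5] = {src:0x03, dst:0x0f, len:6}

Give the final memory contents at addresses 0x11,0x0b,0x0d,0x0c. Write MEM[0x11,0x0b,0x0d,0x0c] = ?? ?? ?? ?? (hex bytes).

MEM[0x11,0x0b,0x0d,0x0c] = 4a 59 df 47

  after D0: wrote 2B at 0x02 = 347c
  after D1: wrote 2B at 0x07 = 084a
  after D2: wrote 6B at 0x0d = 47df084a3314
  after D3: wrote 5B at 0x09 = 347c5947df
  after D4: wrote 4B at 0x05 = 4a347c59
  after D5: wrote 6B at 0x0f = 7c594a347c59
query mem[0x11]=0x4a, mem[0x0b]=0x59, mem[0x0d]=0xdf, mem[0x0c]=0x47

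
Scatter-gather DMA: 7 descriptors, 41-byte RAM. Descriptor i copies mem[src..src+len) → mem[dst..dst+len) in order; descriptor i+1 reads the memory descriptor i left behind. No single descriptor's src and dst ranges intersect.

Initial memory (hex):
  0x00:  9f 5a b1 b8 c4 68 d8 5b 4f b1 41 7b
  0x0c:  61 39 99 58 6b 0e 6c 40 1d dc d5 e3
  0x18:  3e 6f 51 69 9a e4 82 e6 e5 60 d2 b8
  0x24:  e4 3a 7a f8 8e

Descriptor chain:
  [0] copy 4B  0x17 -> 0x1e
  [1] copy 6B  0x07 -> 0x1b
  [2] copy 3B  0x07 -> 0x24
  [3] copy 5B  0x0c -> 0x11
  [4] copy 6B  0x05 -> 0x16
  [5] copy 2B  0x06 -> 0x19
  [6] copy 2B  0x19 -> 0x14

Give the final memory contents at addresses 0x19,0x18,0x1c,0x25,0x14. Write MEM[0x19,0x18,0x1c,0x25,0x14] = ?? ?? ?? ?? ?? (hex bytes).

MEM[0x19,0x18,0x1c,0x25,0x14] = d8 5b 4f 4f d8

D0: mem[0x1e..0x21] <- [e3 3e 6f 51]
D1: mem[0x1b..0x20] <- [5b 4f b1 41 7b 61]
D2: mem[0x24..0x26] <- [5b 4f b1]
D3: mem[0x11..0x15] <- [61 39 99 58 6b]
D4: mem[0x16..0x1b] <- [68 d8 5b 4f b1 41]
D5: mem[0x19..0x1a] <- [d8 5b]
D6: mem[0x14..0x15] <- [d8 5b]
query mem[0x19]=0xd8, mem[0x18]=0x5b, mem[0x1c]=0x4f, mem[0x25]=0x4f, mem[0x14]=0xd8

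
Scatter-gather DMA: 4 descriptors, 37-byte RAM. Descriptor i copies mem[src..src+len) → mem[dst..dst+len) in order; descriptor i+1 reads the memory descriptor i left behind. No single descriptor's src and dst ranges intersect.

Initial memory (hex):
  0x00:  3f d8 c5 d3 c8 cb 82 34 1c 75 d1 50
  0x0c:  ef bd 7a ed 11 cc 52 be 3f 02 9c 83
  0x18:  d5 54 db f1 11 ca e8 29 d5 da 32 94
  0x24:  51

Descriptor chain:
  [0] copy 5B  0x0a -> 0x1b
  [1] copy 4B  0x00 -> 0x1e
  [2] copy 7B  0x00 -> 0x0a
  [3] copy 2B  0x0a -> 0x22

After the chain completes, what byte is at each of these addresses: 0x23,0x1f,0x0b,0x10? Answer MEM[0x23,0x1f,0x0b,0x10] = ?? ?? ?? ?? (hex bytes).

MEM[0x23,0x1f,0x0b,0x10] = d8 d8 d8 82

#0 dst[0x1b+5] := {0xd1,0x50,0xef,0xbd,0x7a}
#1 dst[0x1e+4] := {0x3f,0xd8,0xc5,0xd3}
#2 dst[0x0a+7] := {0x3f,0xd8,0xc5,0xd3,0xc8,0xcb,0x82}
#3 dst[0x22+2] := {0x3f,0xd8}
query mem[0x23]=0xd8, mem[0x1f]=0xd8, mem[0x0b]=0xd8, mem[0x10]=0x82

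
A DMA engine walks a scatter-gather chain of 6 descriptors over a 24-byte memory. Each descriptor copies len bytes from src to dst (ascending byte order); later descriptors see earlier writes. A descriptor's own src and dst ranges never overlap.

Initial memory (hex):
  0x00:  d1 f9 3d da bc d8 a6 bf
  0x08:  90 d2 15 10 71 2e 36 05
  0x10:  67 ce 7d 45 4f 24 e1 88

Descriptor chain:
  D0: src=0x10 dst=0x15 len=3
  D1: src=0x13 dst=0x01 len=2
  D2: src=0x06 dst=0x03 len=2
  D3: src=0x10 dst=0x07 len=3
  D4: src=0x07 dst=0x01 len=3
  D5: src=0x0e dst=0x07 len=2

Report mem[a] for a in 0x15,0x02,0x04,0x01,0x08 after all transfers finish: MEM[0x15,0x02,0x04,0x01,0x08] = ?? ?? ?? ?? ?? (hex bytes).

MEM[0x15,0x02,0x04,0x01,0x08] = 67 ce bf 67 05

  after D0: wrote 3B at 0x15 = 67ce7d
  after D1: wrote 2B at 0x01 = 454f
  after D2: wrote 2B at 0x03 = a6bf
  after D3: wrote 3B at 0x07 = 67ce7d
  after D4: wrote 3B at 0x01 = 67ce7d
  after D5: wrote 2B at 0x07 = 3605
query mem[0x15]=0x67, mem[0x02]=0xce, mem[0x04]=0xbf, mem[0x01]=0x67, mem[0x08]=0x05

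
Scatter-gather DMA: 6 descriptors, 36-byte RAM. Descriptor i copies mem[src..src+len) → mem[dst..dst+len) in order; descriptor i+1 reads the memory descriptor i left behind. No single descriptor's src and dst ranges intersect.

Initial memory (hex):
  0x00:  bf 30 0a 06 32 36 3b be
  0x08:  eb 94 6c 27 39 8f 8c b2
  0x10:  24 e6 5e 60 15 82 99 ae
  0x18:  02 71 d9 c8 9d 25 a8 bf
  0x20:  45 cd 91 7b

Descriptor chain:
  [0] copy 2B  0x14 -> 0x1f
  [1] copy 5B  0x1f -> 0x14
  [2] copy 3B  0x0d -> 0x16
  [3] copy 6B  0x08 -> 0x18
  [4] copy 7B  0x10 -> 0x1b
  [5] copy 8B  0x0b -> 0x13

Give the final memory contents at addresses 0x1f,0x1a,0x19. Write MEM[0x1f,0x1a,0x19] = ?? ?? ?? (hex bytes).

#0 dst[0x1f+2] := {0x15,0x82}
#1 dst[0x14+5] := {0x15,0x82,0xcd,0x91,0x7b}
#2 dst[0x16+3] := {0x8f,0x8c,0xb2}
#3 dst[0x18+6] := {0xeb,0x94,0x6c,0x27,0x39,0x8f}
#4 dst[0x1b+7] := {0x24,0xe6,0x5e,0x60,0x15,0x82,0x8f}
#5 dst[0x13+8] := {0x27,0x39,0x8f,0x8c,0xb2,0x24,0xe6,0x5e}
query mem[0x1f]=0x15, mem[0x1a]=0x5e, mem[0x19]=0xe6

MEM[0x1f,0x1a,0x19] = 15 5e e6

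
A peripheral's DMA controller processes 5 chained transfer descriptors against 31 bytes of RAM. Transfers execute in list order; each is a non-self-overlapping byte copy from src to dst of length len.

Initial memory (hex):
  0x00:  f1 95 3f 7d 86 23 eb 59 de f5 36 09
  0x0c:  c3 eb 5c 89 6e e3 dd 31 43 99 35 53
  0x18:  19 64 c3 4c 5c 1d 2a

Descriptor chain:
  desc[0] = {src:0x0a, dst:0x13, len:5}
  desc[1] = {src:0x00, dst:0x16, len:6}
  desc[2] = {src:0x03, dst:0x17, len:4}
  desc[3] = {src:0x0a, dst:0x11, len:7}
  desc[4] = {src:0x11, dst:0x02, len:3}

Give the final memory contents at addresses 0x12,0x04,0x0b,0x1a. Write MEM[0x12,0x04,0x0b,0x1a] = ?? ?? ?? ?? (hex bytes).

#0 dst[0x13+5] := {0x36,0x09,0xc3,0xeb,0x5c}
#1 dst[0x16+6] := {0xf1,0x95,0x3f,0x7d,0x86,0x23}
#2 dst[0x17+4] := {0x7d,0x86,0x23,0xeb}
#3 dst[0x11+7] := {0x36,0x09,0xc3,0xeb,0x5c,0x89,0x6e}
#4 dst[0x02+3] := {0x36,0x09,0xc3}
query mem[0x12]=0x09, mem[0x04]=0xc3, mem[0x0b]=0x09, mem[0x1a]=0xeb

MEM[0x12,0x04,0x0b,0x1a] = 09 c3 09 eb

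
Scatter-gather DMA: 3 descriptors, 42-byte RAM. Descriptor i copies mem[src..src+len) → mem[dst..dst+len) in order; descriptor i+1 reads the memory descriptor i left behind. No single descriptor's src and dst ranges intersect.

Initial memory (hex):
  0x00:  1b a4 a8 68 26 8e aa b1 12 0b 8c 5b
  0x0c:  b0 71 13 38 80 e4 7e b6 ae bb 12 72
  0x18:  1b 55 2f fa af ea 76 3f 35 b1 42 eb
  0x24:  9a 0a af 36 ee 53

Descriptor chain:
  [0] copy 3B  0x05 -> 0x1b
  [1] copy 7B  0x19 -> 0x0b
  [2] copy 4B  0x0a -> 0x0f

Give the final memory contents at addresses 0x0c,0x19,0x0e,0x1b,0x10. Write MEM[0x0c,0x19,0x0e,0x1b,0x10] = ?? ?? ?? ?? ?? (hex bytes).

#0 dst[0x1b+3] := {0x8e,0xaa,0xb1}
#1 dst[0x0b+7] := {0x55,0x2f,0x8e,0xaa,0xb1,0x76,0x3f}
#2 dst[0x0f+4] := {0x8c,0x55,0x2f,0x8e}
query mem[0x0c]=0x2f, mem[0x19]=0x55, mem[0x0e]=0xaa, mem[0x1b]=0x8e, mem[0x10]=0x55

MEM[0x0c,0x19,0x0e,0x1b,0x10] = 2f 55 aa 8e 55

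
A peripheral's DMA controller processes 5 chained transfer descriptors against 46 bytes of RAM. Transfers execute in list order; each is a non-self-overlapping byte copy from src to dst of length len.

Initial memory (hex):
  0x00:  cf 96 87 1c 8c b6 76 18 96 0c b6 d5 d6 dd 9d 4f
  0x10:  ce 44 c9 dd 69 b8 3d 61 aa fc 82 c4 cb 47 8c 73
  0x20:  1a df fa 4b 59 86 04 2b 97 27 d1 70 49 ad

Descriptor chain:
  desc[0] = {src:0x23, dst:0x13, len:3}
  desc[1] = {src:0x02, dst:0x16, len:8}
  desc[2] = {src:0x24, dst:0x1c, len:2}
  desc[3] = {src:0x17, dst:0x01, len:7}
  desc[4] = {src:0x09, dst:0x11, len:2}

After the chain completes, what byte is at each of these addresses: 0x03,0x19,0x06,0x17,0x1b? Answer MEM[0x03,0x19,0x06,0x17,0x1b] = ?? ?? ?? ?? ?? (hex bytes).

MEM[0x03,0x19,0x06,0x17,0x1b] = b6 b6 59 1c 18

#0 dst[0x13+3] := {0x4b,0x59,0x86}
#1 dst[0x16+8] := {0x87,0x1c,0x8c,0xb6,0x76,0x18,0x96,0x0c}
#2 dst[0x1c+2] := {0x59,0x86}
#3 dst[0x01+7] := {0x1c,0x8c,0xb6,0x76,0x18,0x59,0x86}
#4 dst[0x11+2] := {0x0c,0xb6}
query mem[0x03]=0xb6, mem[0x19]=0xb6, mem[0x06]=0x59, mem[0x17]=0x1c, mem[0x1b]=0x18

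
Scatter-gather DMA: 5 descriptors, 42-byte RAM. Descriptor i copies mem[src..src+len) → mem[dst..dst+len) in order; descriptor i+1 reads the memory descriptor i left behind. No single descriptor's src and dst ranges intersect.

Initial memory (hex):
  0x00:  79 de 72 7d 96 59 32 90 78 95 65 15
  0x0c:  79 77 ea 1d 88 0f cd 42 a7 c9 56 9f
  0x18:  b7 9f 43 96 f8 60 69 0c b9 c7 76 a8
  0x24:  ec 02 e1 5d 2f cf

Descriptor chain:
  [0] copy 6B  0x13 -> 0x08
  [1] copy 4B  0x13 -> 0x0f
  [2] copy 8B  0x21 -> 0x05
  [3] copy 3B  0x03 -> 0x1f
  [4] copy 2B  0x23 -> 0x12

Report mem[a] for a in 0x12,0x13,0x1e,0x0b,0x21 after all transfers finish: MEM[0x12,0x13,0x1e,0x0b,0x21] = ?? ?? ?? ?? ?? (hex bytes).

D0: mem[0x08..0x0d] <- [42 a7 c9 56 9f b7]
D1: mem[0x0f..0x12] <- [42 a7 c9 56]
D2: mem[0x05..0x0c] <- [c7 76 a8 ec 02 e1 5d 2f]
D3: mem[0x1f..0x21] <- [7d 96 c7]
D4: mem[0x12..0x13] <- [a8 ec]
query mem[0x12]=0xa8, mem[0x13]=0xec, mem[0x1e]=0x69, mem[0x0b]=0x5d, mem[0x21]=0xc7

MEM[0x12,0x13,0x1e,0x0b,0x21] = a8 ec 69 5d c7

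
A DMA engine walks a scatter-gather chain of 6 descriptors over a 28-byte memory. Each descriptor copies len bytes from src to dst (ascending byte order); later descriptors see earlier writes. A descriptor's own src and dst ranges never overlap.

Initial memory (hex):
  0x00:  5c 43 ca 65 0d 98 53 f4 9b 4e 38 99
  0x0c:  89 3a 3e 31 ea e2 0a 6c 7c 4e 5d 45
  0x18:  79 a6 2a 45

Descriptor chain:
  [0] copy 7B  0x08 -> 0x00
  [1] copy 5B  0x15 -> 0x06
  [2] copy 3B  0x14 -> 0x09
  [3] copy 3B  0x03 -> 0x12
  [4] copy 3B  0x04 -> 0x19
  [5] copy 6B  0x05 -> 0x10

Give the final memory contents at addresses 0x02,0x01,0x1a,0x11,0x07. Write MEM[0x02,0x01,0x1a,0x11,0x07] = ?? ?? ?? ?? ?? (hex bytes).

#0 dst[0x00+7] := {0x9b,0x4e,0x38,0x99,0x89,0x3a,0x3e}
#1 dst[0x06+5] := {0x4e,0x5d,0x45,0x79,0xa6}
#2 dst[0x09+3] := {0x7c,0x4e,0x5d}
#3 dst[0x12+3] := {0x99,0x89,0x3a}
#4 dst[0x19+3] := {0x89,0x3a,0x4e}
#5 dst[0x10+6] := {0x3a,0x4e,0x5d,0x45,0x7c,0x4e}
query mem[0x02]=0x38, mem[0x01]=0x4e, mem[0x1a]=0x3a, mem[0x11]=0x4e, mem[0x07]=0x5d

MEM[0x02,0x01,0x1a,0x11,0x07] = 38 4e 3a 4e 5d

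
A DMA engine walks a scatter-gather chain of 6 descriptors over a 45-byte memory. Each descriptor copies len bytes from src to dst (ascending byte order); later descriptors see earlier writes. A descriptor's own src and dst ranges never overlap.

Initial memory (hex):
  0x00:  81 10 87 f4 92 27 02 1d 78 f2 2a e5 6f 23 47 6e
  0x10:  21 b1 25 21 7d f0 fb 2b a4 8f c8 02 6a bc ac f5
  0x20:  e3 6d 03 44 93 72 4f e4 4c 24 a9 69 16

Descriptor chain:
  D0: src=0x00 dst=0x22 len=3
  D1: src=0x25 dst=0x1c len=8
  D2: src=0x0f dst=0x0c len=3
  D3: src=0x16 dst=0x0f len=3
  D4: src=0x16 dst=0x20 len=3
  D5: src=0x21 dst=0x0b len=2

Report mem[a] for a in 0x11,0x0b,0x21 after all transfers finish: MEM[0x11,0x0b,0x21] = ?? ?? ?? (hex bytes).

MEM[0x11,0x0b,0x21] = a4 2b 2b

#0 dst[0x22+3] := {0x81,0x10,0x87}
#1 dst[0x1c+8] := {0x72,0x4f,0xe4,0x4c,0x24,0xa9,0x69,0x16}
#2 dst[0x0c+3] := {0x6e,0x21,0xb1}
#3 dst[0x0f+3] := {0xfb,0x2b,0xa4}
#4 dst[0x20+3] := {0xfb,0x2b,0xa4}
#5 dst[0x0b+2] := {0x2b,0xa4}
query mem[0x11]=0xa4, mem[0x0b]=0x2b, mem[0x21]=0x2b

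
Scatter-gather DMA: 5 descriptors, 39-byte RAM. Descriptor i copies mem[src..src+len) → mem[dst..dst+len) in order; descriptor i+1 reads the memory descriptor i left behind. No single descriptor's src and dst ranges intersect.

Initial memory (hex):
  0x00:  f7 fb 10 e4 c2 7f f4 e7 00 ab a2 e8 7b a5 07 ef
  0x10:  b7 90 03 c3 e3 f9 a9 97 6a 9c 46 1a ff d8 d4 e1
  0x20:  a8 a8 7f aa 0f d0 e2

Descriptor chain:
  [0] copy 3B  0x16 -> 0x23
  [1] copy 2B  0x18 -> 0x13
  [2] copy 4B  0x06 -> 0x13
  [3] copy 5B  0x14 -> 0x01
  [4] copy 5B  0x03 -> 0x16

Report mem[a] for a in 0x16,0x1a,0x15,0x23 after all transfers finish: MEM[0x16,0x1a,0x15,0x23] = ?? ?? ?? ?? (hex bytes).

MEM[0x16,0x1a,0x15,0x23] = ab e7 00 a9

  after D0: wrote 3B at 0x23 = a9976a
  after D1: wrote 2B at 0x13 = 6a9c
  after D2: wrote 4B at 0x13 = f4e700ab
  after D3: wrote 5B at 0x01 = e700ab976a
  after D4: wrote 5B at 0x16 = ab976af4e7
query mem[0x16]=0xab, mem[0x1a]=0xe7, mem[0x15]=0x00, mem[0x23]=0xa9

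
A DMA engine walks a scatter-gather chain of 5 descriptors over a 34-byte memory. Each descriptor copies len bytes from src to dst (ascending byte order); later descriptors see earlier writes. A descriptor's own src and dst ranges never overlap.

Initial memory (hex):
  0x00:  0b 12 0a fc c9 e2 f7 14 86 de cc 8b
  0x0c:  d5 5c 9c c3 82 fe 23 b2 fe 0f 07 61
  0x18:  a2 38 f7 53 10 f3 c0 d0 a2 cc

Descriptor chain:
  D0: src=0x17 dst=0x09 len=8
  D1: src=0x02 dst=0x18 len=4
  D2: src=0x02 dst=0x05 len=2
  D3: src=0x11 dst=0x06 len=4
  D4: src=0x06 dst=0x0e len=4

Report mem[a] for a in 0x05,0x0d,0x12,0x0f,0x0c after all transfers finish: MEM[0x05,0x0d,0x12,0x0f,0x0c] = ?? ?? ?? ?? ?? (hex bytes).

D0: mem[0x09..0x10] <- [61 a2 38 f7 53 10 f3 c0]
D1: mem[0x18..0x1b] <- [0a fc c9 e2]
D2: mem[0x05..0x06] <- [0a fc]
D3: mem[0x06..0x09] <- [fe 23 b2 fe]
D4: mem[0x0e..0x11] <- [fe 23 b2 fe]
query mem[0x05]=0x0a, mem[0x0d]=0x53, mem[0x12]=0x23, mem[0x0f]=0x23, mem[0x0c]=0xf7

MEM[0x05,0x0d,0x12,0x0f,0x0c] = 0a 53 23 23 f7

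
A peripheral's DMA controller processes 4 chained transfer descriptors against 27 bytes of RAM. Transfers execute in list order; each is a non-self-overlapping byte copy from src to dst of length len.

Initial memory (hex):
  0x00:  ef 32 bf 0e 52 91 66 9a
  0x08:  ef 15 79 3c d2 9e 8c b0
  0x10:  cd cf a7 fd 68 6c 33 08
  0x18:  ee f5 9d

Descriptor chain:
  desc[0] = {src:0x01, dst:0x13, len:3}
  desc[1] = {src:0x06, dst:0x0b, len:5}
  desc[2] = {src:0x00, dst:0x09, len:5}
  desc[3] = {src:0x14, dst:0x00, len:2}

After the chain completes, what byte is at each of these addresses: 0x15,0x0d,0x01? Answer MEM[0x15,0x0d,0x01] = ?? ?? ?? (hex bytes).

MEM[0x15,0x0d,0x01] = 0e 52 0e

[0] 0x01->0x13 len=3 : 32 bf 0e
[1] 0x06->0x0b len=5 : 66 9a ef 15 79
[2] 0x00->0x09 len=5 : ef 32 bf 0e 52
[3] 0x14->0x00 len=2 : bf 0e
query mem[0x15]=0x0e, mem[0x0d]=0x52, mem[0x01]=0x0e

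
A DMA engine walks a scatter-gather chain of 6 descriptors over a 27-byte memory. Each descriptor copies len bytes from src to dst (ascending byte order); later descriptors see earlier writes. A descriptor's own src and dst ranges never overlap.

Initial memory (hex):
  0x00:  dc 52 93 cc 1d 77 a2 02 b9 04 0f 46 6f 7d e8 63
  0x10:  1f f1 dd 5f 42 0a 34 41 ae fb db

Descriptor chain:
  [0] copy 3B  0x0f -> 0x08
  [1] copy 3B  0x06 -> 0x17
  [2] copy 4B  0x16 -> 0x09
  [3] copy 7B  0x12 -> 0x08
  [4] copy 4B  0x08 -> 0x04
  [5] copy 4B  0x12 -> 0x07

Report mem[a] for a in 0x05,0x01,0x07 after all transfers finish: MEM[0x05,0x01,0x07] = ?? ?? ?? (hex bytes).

MEM[0x05,0x01,0x07] = 5f 52 dd

  after D0: wrote 3B at 0x08 = 631ff1
  after D1: wrote 3B at 0x17 = a20263
  after D2: wrote 4B at 0x09 = 34a20263
  after D3: wrote 7B at 0x08 = dd5f420a34a202
  after D4: wrote 4B at 0x04 = dd5f420a
  after D5: wrote 4B at 0x07 = dd5f420a
query mem[0x05]=0x5f, mem[0x01]=0x52, mem[0x07]=0xdd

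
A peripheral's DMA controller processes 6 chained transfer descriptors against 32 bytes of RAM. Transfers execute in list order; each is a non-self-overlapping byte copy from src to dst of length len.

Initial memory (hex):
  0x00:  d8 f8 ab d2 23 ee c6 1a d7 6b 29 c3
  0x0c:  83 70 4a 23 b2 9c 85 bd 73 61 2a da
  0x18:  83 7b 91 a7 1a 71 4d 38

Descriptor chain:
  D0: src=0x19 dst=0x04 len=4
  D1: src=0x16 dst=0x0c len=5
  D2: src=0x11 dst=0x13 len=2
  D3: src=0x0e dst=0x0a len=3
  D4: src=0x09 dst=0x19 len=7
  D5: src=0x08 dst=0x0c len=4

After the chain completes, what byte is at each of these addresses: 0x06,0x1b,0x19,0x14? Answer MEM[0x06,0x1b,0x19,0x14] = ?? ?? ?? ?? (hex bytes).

MEM[0x06,0x1b,0x19,0x14] = a7 7b 6b 85

D0: mem[0x04..0x07] <- [7b 91 a7 1a]
D1: mem[0x0c..0x10] <- [2a da 83 7b 91]
D2: mem[0x13..0x14] <- [9c 85]
D3: mem[0x0a..0x0c] <- [83 7b 91]
D4: mem[0x19..0x1f] <- [6b 83 7b 91 da 83 7b]
D5: mem[0x0c..0x0f] <- [d7 6b 83 7b]
query mem[0x06]=0xa7, mem[0x1b]=0x7b, mem[0x19]=0x6b, mem[0x14]=0x85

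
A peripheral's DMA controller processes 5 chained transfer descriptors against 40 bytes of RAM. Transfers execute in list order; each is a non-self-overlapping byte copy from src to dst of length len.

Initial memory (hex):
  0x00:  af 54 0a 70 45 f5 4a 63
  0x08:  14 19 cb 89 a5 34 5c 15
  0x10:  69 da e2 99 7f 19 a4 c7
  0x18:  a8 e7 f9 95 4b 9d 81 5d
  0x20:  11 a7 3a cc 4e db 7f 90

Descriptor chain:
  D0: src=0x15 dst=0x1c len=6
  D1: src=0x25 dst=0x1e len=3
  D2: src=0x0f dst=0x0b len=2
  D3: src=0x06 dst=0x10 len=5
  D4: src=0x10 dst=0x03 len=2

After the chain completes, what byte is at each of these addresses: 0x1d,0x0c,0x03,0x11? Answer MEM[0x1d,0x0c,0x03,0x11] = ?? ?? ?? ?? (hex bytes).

  after D0: wrote 6B at 0x1c = 19a4c7a8e7f9
  after D1: wrote 3B at 0x1e = db7f90
  after D2: wrote 2B at 0x0b = 1569
  after D3: wrote 5B at 0x10 = 4a631419cb
  after D4: wrote 2B at 0x03 = 4a63
query mem[0x1d]=0xa4, mem[0x0c]=0x69, mem[0x03]=0x4a, mem[0x11]=0x63

MEM[0x1d,0x0c,0x03,0x11] = a4 69 4a 63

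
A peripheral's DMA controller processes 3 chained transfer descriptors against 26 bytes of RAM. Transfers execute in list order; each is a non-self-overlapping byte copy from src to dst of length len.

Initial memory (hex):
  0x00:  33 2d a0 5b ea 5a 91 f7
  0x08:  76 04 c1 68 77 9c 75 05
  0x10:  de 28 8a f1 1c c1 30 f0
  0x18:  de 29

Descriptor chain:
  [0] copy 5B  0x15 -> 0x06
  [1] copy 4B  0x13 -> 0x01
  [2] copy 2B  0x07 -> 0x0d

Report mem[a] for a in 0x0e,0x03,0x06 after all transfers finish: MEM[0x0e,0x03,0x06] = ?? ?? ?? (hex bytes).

MEM[0x0e,0x03,0x06] = f0 c1 c1

#0 dst[0x06+5] := {0xc1,0x30,0xf0,0xde,0x29}
#1 dst[0x01+4] := {0xf1,0x1c,0xc1,0x30}
#2 dst[0x0d+2] := {0x30,0xf0}
query mem[0x0e]=0xf0, mem[0x03]=0xc1, mem[0x06]=0xc1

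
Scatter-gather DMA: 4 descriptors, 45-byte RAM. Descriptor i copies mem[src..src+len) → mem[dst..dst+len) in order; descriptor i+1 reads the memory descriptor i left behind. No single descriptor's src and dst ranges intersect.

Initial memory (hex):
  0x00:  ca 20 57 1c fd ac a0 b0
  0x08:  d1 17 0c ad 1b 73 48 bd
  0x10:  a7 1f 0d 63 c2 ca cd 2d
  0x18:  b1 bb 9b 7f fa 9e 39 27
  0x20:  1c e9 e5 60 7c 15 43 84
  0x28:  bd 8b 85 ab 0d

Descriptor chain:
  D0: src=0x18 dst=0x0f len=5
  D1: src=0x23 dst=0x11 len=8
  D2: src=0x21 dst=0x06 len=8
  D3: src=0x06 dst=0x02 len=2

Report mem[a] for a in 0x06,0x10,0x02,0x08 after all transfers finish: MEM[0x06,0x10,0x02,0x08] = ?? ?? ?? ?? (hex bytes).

MEM[0x06,0x10,0x02,0x08] = e9 bb e9 60

D0: mem[0x0f..0x13] <- [b1 bb 9b 7f fa]
D1: mem[0x11..0x18] <- [60 7c 15 43 84 bd 8b 85]
D2: mem[0x06..0x0d] <- [e9 e5 60 7c 15 43 84 bd]
D3: mem[0x02..0x03] <- [e9 e5]
query mem[0x06]=0xe9, mem[0x10]=0xbb, mem[0x02]=0xe9, mem[0x08]=0x60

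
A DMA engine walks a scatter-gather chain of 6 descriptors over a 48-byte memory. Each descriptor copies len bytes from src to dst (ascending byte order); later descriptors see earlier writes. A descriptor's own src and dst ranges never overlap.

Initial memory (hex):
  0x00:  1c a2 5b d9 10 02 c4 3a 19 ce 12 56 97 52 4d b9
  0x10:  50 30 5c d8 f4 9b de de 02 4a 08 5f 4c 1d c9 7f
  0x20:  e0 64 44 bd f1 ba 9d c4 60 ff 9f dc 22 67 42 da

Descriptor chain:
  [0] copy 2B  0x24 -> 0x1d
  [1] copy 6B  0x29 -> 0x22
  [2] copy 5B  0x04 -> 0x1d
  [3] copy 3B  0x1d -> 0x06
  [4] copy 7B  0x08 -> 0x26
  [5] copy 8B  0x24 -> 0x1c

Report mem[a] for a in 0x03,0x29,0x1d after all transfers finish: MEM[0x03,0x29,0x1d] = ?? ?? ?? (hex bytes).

MEM[0x03,0x29,0x1d] = d9 56 22

#0 dst[0x1d+2] := {0xf1,0xba}
#1 dst[0x22+6] := {0xff,0x9f,0xdc,0x22,0x67,0x42}
#2 dst[0x1d+5] := {0x10,0x02,0xc4,0x3a,0x19}
#3 dst[0x06+3] := {0x10,0x02,0xc4}
#4 dst[0x26+7] := {0xc4,0xce,0x12,0x56,0x97,0x52,0x4d}
#5 dst[0x1c+8] := {0xdc,0x22,0xc4,0xce,0x12,0x56,0x97,0x52}
query mem[0x03]=0xd9, mem[0x29]=0x56, mem[0x1d]=0x22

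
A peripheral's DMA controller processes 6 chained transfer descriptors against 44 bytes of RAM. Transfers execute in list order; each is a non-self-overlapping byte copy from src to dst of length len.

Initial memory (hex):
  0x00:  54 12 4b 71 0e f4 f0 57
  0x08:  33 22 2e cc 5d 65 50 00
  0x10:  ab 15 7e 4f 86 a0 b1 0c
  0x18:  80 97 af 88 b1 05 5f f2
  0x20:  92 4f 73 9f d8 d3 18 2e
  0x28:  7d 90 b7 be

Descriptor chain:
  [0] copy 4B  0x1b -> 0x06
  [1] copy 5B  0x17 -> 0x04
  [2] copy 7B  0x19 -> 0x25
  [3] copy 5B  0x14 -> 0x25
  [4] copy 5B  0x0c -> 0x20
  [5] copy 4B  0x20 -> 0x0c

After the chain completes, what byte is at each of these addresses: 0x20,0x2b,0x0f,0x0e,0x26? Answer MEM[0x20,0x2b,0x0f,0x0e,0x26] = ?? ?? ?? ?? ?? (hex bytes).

MEM[0x20,0x2b,0x0f,0x0e,0x26] = 5d f2 00 50 a0

#0 dst[0x06+4] := {0x88,0xb1,0x05,0x5f}
#1 dst[0x04+5] := {0x0c,0x80,0x97,0xaf,0x88}
#2 dst[0x25+7] := {0x97,0xaf,0x88,0xb1,0x05,0x5f,0xf2}
#3 dst[0x25+5] := {0x86,0xa0,0xb1,0x0c,0x80}
#4 dst[0x20+5] := {0x5d,0x65,0x50,0x00,0xab}
#5 dst[0x0c+4] := {0x5d,0x65,0x50,0x00}
query mem[0x20]=0x5d, mem[0x2b]=0xf2, mem[0x0f]=0x00, mem[0x0e]=0x50, mem[0x26]=0xa0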